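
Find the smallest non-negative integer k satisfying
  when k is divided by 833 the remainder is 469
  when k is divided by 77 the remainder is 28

gcd(833, 77) = 7 and 7 | (28 − 469), so the pair is consistent; merging gives k ≡ 3801 (mod 9163), where 9163 = lcm(833, 77).
The solution is unique modulo lcm(833, 77) = 9163.

3801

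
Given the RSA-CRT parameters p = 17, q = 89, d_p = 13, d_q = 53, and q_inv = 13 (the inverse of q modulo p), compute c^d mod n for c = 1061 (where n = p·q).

295

m₁ = c^(d_p) mod p: c ≡ 7 (mod 17), and 7^13 mod 17 = 6.
m₂ = c^(d_q) mod q: c ≡ 82 (mod 89), and 82^53 mod 89 = 28.
h = q_inv·(m₁ − m₂) mod p = 13·(6 − 28) mod 17 = 3.
m = m₂ + h·q = 28 + 3·89 = 295.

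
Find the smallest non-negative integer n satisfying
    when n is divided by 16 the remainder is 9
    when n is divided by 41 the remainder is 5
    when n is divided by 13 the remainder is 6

825

The moduli are pairwise coprime; M = 16·41·13 = 8528.
M/16 = 533; 533 ≡ 5 (mod 16); 5·13 ≡ 1, so inverse 13.
M/41 = 208; 208 ≡ 3 (mod 41); 3·14 ≡ 1, so inverse 14.
M/13 = 656; 656 ≡ 6 (mod 13); 6·11 ≡ 1, so inverse 11.
n ≡ 9·533·13 + 5·208·14 + 6·656·11 = 120217.
120217 mod 8528 = 825.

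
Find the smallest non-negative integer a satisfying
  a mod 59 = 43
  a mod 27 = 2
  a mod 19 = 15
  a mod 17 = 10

215570

From a ≡ 43 (mod 59) write a = 43 + 59t. Substituting into a ≡ 2 (mod 27) gives 59t ≡ 13 (mod 27), and since 5⁻¹ ≡ 11 (mod 27), t ≡ 8. Hence a ≡ 43 + 59·8 = 515 (mod 1593).
From a ≡ 515 (mod 1593) write a = 515 + 1593t. Substituting into a ≡ 15 (mod 19) gives 1593t ≡ 13 (mod 19), and since 16⁻¹ ≡ 6 (mod 19), t ≡ 2. Hence a ≡ 515 + 1593·2 = 3701 (mod 30267).
From a ≡ 3701 (mod 30267) write a = 3701 + 30267t. Substituting into a ≡ 10 (mod 17) gives 30267t ≡ 15 (mod 17), and since 7⁻¹ ≡ 5 (mod 17), t ≡ 7. Hence a ≡ 3701 + 30267·7 = 215570 (mod 514539).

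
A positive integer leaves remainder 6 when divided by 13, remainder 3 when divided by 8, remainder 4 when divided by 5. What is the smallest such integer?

19

From m ≡ 6 (mod 13) write m = 6 + 13t. Substituting into m ≡ 3 (mod 8) gives 13t ≡ 5 (mod 8), and since 5⁻¹ ≡ 5 (mod 8), t ≡ 1. Hence m ≡ 6 + 13·1 = 19 (mod 104).
From m ≡ 19 (mod 104) write m = 19 + 104t. Substituting into m ≡ 4 (mod 5) gives 104t ≡ 0 (mod 5), and since 4⁻¹ ≡ 4 (mod 5), t ≡ 0. Hence m ≡ 19 + 104·0 = 19 (mod 520).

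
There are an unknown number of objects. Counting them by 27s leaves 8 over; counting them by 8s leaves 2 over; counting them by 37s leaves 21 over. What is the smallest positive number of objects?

The moduli are pairwise coprime; M = 27·8·37 = 7992.
M/27 = 296; 296 ≡ 26 (mod 27); 26·26 ≡ 1, so inverse 26.
M/8 = 999; 999 ≡ 7 (mod 8); 7·7 ≡ 1, so inverse 7.
M/37 = 216; 216 ≡ 31 (mod 37); 31·6 ≡ 1, so inverse 6.
N ≡ 8·296·26 + 2·999·7 + 21·216·6 = 102770.
102770 mod 7992 = 6866.

6866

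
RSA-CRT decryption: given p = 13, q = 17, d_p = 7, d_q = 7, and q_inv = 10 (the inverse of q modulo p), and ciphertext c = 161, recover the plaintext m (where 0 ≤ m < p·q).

m₁ = c^(d_p) mod p: c ≡ 5 (mod 13), and 5^7 mod 13 = 8.
m₂ = c^(d_q) mod q: c ≡ 8 (mod 17), and 8^7 mod 17 = 15.
h = q_inv·(m₁ − m₂) mod p = 10·(8 − 15) mod 13 = 8.
m = m₂ + h·q = 15 + 8·17 = 151.

151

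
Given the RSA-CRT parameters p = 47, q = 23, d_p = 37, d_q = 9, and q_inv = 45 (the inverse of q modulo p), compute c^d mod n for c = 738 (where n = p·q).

834

m₁ = c^(d_p) mod p: c ≡ 33 (mod 47), and 33^37 mod 47 = 35.
m₂ = c^(d_q) mod q: c ≡ 2 (mod 23), and 2^9 mod 23 = 6.
h = q_inv·(m₁ − m₂) mod p = 45·(35 − 6) mod 47 = 36.
m = m₂ + h·q = 6 + 36·23 = 834.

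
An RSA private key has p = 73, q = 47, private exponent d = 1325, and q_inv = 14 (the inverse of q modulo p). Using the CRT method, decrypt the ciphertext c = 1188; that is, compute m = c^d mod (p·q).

2004

d_p = d mod (p−1) = 1325 mod 72 = 29; d_q = d mod (q−1) = 37.
m₁ = c^(d_p) mod p: c ≡ 20 (mod 73), and 20^29 mod 73 = 33.
m₂ = c^(d_q) mod q: c ≡ 13 (mod 47), and 13^37 mod 47 = 30.
h = q_inv·(m₁ − m₂) mod p = 14·(33 − 30) mod 73 = 42.
m = m₂ + h·q = 30 + 42·47 = 2004.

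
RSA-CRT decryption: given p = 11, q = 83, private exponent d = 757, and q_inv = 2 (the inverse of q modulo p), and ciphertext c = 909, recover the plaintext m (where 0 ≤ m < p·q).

d_p = d mod (p−1) = 757 mod 10 = 7; d_q = d mod (q−1) = 19.
m₁ = c^(d_p) mod p: c ≡ 7 (mod 11), and 7^7 mod 11 = 6.
m₂ = c^(d_q) mod q: c ≡ 79 (mod 83), and 79^19 mod 83 = 52.
h = q_inv·(m₁ − m₂) mod p = 2·(6 − 52) mod 11 = 7.
m = m₂ + h·q = 52 + 7·83 = 633.

633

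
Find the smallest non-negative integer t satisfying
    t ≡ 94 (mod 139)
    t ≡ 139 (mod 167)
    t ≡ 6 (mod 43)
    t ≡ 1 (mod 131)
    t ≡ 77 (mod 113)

From t ≡ 94 (mod 139) write t = 94 + 139s. Substituting into t ≡ 139 (mod 167) gives 139s ≡ 45 (mod 167), and since 139⁻¹ ≡ 161 (mod 167), s ≡ 64. Hence t ≡ 94 + 139·64 = 8990 (mod 23213).
From t ≡ 8990 (mod 23213) write t = 8990 + 23213s. Substituting into t ≡ 6 (mod 43) gives 23213s ≡ 3 (mod 43), and since 36⁻¹ ≡ 6 (mod 43), s ≡ 18. Hence t ≡ 8990 + 23213·18 = 426824 (mod 998159).
From t ≡ 426824 (mod 998159) write t = 426824 + 998159s. Substituting into t ≡ 1 (mod 131) gives 998159s ≡ 106 (mod 131), and since 70⁻¹ ≡ 73 (mod 131), s ≡ 9. Hence t ≡ 426824 + 998159·9 = 9410255 (mod 130758829).
From t ≡ 9410255 (mod 130758829) write t = 9410255 + 130758829s. Substituting into t ≡ 77 (mod 113) gives 130758829s ≡ 10 (mod 113), and since 88⁻¹ ≡ 9 (mod 113), s ≡ 90. Hence t ≡ 9410255 + 130758829·90 = 11777704865 (mod 14775747677).

11777704865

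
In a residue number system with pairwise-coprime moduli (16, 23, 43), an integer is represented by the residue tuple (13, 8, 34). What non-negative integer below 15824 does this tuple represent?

The moduli are pairwise coprime; N = 16·23·43 = 15824.
N/16 = 989; 989 ≡ 13 (mod 16); 13·5 ≡ 1, so inverse 5.
N/23 = 688; 688 ≡ 21 (mod 23); 21·11 ≡ 1, so inverse 11.
N/43 = 368; 368 ≡ 24 (mod 43); 24·9 ≡ 1, so inverse 9.
x ≡ 13·989·5 + 8·688·11 + 34·368·9 = 237437.
237437 mod 15824 = 77.

77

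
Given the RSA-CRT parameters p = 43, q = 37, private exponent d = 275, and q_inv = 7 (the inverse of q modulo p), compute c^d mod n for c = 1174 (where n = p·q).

d_p = d mod (p−1) = 275 mod 42 = 23; d_q = d mod (q−1) = 23.
m₁ = c^(d_p) mod p: c ≡ 13 (mod 43), and 13^23 mod 43 = 40.
m₂ = c^(d_q) mod q: c ≡ 27 (mod 37), and 27^23 mod 37 = 11.
h = q_inv·(m₁ − m₂) mod p = 7·(40 − 11) mod 43 = 31.
m = m₂ + h·q = 11 + 31·37 = 1158.

1158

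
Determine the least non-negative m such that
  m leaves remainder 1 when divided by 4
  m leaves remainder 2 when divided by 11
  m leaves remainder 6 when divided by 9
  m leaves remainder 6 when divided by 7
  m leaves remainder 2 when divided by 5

The moduli are pairwise coprime; N = 4·11·9·7·5 = 13860.
N/4 = 3465; 3465 ≡ 1 (mod 4), inverse 1.
N/11 = 1260; 1260 ≡ 6 (mod 11); 6·2 ≡ 1, so inverse 2.
N/9 = 1540; 1540 ≡ 1 (mod 9), inverse 1.
N/7 = 1980; 1980 ≡ 6 (mod 7); 6·6 ≡ 1, so inverse 6.
N/5 = 2772; 2772 ≡ 2 (mod 5); 2·3 ≡ 1, so inverse 3.
m ≡ 1·3465·1 + 2·1260·2 + 6·1540·1 + 6·1980·6 + 2·2772·3 = 105657.
105657 mod 13860 = 8637.

8637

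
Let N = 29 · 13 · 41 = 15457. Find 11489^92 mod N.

1764

Mod 29: 11489 ≡ 5; by Fermat, exponent reduces to 92 mod 28 = 8; 5^8 ≡ 24 (mod 29).
Mod 13: 11489 ≡ 10; by Fermat, exponent reduces to 92 mod 12 = 8; 10^8 ≡ 9 (mod 13).
Mod 41: 11489 ≡ 9; by Fermat, exponent reduces to 92 mod 40 = 12; 9^12 ≡ 1 (mod 41).
Combine by CRT: x ≡ 24 (mod 29), x ≡ 9 (mod 13), x ≡ 1 (mod 41) ⇒ x ≡ 1764 (mod 15457).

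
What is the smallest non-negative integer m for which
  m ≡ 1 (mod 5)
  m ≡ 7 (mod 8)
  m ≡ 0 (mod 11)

The moduli are pairwise coprime; N = 5·8·11 = 440.
N/5 = 88; 88 ≡ 3 (mod 5); 3·2 ≡ 1, so inverse 2.
N/8 = 55; 55 ≡ 7 (mod 8); 7·7 ≡ 1, so inverse 7.
N/11 = 40; 40 ≡ 7 (mod 11); 7·8 ≡ 1, so inverse 8.
m ≡ 1·88·2 + 7·55·7 + 0·40·8 = 2871.
2871 mod 440 = 231.

231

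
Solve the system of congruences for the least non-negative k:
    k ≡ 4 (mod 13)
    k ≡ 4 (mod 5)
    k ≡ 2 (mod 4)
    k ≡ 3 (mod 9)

1434

From k ≡ 4 (mod 13) write k = 4 + 13t. Substituting into k ≡ 4 (mod 5) gives 13t ≡ 0 (mod 5), and since 3⁻¹ ≡ 2 (mod 5), t ≡ 0. Hence k ≡ 4 + 13·0 = 4 (mod 65).
From k ≡ 4 (mod 65) write k = 4 + 65t. Substituting into k ≡ 2 (mod 4) gives 65t ≡ 2 (mod 4), and since 1⁻¹ ≡ 1 (mod 4), t ≡ 2. Hence k ≡ 4 + 65·2 = 134 (mod 260).
From k ≡ 134 (mod 260) write k = 134 + 260t. Substituting into k ≡ 3 (mod 9) gives 260t ≡ 4 (mod 9), and since 8⁻¹ ≡ 8 (mod 9), t ≡ 5. Hence k ≡ 134 + 260·5 = 1434 (mod 2340).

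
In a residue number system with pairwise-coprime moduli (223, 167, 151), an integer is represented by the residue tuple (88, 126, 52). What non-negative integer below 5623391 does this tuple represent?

Combine the congruences pairwise.
From x ≡ 88 (mod 223) write x = 88 + 223t. Substituting into x ≡ 126 (mod 167) gives 223t ≡ 38 (mod 167), and since 56⁻¹ ≡ 3 (mod 167), t ≡ 114. Hence x ≡ 88 + 223·114 = 25510 (mod 37241).
From x ≡ 25510 (mod 37241) write x = 25510 + 37241t. Substituting into x ≡ 52 (mod 151) gives 37241t ≡ 61 (mod 151), and since 95⁻¹ ≡ 62 (mod 151), t ≡ 7. Hence x ≡ 25510 + 37241·7 = 286197 (mod 5623391).

286197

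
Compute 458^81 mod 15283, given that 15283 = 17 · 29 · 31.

Mod 17: 458 ≡ 16; by Fermat, exponent reduces to 81 mod 16 = 1; 16^1 ≡ 16 (mod 17).
Mod 29: 458 ≡ 23; by Fermat, exponent reduces to 81 mod 28 = 25; 23^25 ≡ 20 (mod 29).
Mod 31: 458 ≡ 24; by Fermat, exponent reduces to 81 mod 30 = 21; 24^21 ≡ 27 (mod 31).
Combine by CRT: x ≡ 16 (mod 17), x ≡ 20 (mod 29), x ≡ 27 (mod 31) ⇒ x ≡ 5762 (mod 15283).

5762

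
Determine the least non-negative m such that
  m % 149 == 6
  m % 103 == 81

From m ≡ 6 (mod 149) write m = 6 + 149t. Substituting into m ≡ 81 (mod 103) gives 149t ≡ 75 (mod 103), and since 46⁻¹ ≡ 56 (mod 103), t ≡ 80. Hence m ≡ 6 + 149·80 = 11926 (mod 15347).

11926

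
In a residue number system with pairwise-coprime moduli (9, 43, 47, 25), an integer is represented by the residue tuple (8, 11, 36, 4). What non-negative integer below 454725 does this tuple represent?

From x ≡ 8 (mod 9) write x = 8 + 9t. Substituting into x ≡ 11 (mod 43) gives 9t ≡ 3 (mod 43), and since 9⁻¹ ≡ 24 (mod 43), t ≡ 29. Hence x ≡ 8 + 9·29 = 269 (mod 387).
From x ≡ 269 (mod 387) write x = 269 + 387t. Substituting into x ≡ 36 (mod 47) gives 387t ≡ 2 (mod 47), and since 11⁻¹ ≡ 30 (mod 47), t ≡ 13. Hence x ≡ 269 + 387·13 = 5300 (mod 18189).
From x ≡ 5300 (mod 18189) write x = 5300 + 18189t. Substituting into x ≡ 4 (mod 25) gives 18189t ≡ 4 (mod 25), and since 14⁻¹ ≡ 9 (mod 25), t ≡ 11. Hence x ≡ 5300 + 18189·11 = 205379 (mod 454725).

205379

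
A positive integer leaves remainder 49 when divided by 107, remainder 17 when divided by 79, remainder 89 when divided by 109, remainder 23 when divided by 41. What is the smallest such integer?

8745159

Combine the congruences pairwise.
From k ≡ 49 (mod 107) write k = 49 + 107t. Substituting into k ≡ 17 (mod 79) gives 107t ≡ 47 (mod 79), and since 28⁻¹ ≡ 48 (mod 79), t ≡ 44. Hence k ≡ 49 + 107·44 = 4757 (mod 8453).
From k ≡ 4757 (mod 8453) write k = 4757 + 8453t. Substituting into k ≡ 89 (mod 109) gives 8453t ≡ 19 (mod 109), and since 60⁻¹ ≡ 20 (mod 109), t ≡ 53. Hence k ≡ 4757 + 8453·53 = 452766 (mod 921377).
From k ≡ 452766 (mod 921377) write k = 452766 + 921377t. Substituting into k ≡ 23 (mod 41) gives 921377t ≡ 20 (mod 41), and since 25⁻¹ ≡ 23 (mod 41), t ≡ 9. Hence k ≡ 452766 + 921377·9 = 8745159 (mod 37776457).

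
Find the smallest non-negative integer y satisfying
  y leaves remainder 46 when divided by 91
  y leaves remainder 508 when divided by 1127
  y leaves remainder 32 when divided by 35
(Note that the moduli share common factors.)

64747

Combine the congruences pairwise.
gcd(91, 1127) = 7 and 7 | (508 − 46), so the pair is consistent; merging gives y ≡ 6143 (mod 14651), where 14651 = lcm(91, 1127).
gcd(14651, 35) = 7 and 7 | (32 − 6143), so the pair is consistent; merging gives y ≡ 64747 (mod 73255), where 73255 = lcm(14651, 35).
The solution is unique modulo lcm(91, 1127, 35) = 73255.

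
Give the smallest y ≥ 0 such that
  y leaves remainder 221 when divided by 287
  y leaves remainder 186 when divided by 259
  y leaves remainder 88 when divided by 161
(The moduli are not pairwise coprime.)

gcd(287, 259) = 7 and 7 | (186 − 221), so the pair is consistent; merging gives y ≡ 2517 (mod 10619), where 10619 = lcm(287, 259).
gcd(10619, 161) = 7 and 7 | (88 − 2517), so the pair is consistent; merging gives y ≡ 23755 (mod 244237), where 244237 = lcm(10619, 161).
The solution is unique modulo lcm(287, 259, 161) = 244237.

23755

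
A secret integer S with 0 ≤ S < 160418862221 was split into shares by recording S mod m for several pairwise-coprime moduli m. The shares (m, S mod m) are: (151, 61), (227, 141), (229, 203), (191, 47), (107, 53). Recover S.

113465574456

The moduli are pairwise coprime; N = 151·227·229·191·107 = 160418862221.
N/151 = 1062376571; 1062376571 ≡ 65 (mod 151); 65·79 ≡ 1, so inverse 79.
N/227 = 706691023; 706691023 ≡ 71 (mod 227); 71·16 ≡ 1, so inverse 16.
N/229 = 700519049; 700519049 ≡ 34 (mod 229); 34·128 ≡ 1, so inverse 128.
N/191 = 839889331; 839889331 ≡ 65 (mod 191); 65·144 ≡ 1, so inverse 144.
N/107 = 1499241703; 1499241703 ≡ 75 (mod 107); 75·10 ≡ 1, so inverse 10.
S ≡ 61·1062376571·79 + 141·706691023·16 + 203·700519049·128 + 47·839889331·144 + 53·1499241703·10 = 31395143707551.
31395143707551 mod 160418862221 = 113465574456.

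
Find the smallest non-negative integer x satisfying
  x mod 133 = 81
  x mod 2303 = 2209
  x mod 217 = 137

gcd(133, 2303) = 7 and 7 | (2209 − 81), so the pair is consistent; merging gives x ≡ 2209 (mod 43757), where 43757 = lcm(133, 2303).
gcd(43757, 217) = 7 and 7 | (137 − 2209), so the pair is consistent; merging gives x ≡ 439779 (mod 1356467), where 1356467 = lcm(43757, 217).
The solution is unique modulo lcm(133, 2303, 217) = 1356467.

439779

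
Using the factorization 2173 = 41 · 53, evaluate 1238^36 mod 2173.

625

Mod 41: 1238 ≡ 8; 8^36 ≡ 10 (mod 41).
Mod 53: 1238 ≡ 19; 19^36 ≡ 42 (mod 53).
Combine by CRT: x ≡ 10 (mod 41), x ≡ 42 (mod 53) ⇒ x ≡ 625 (mod 2173).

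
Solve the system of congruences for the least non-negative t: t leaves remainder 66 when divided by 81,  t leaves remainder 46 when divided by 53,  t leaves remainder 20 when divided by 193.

645798

The moduli are pairwise coprime; N = 81·53·193 = 828549.
N/81 = 10229; 10229 ≡ 23 (mod 81); 23·74 ≡ 1, so inverse 74.
N/53 = 15633; 15633 ≡ 51 (mod 53); 51·26 ≡ 1, so inverse 26.
N/193 = 4293; 4293 ≡ 47 (mod 193); 47·115 ≡ 1, so inverse 115.
t ≡ 66·10229·74 + 46·15633·26 + 20·4293·115 = 78529404.
78529404 mod 828549 = 645798.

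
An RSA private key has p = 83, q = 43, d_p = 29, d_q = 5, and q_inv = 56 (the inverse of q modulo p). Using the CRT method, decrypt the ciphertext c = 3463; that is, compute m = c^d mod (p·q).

1049

m₁ = c^(d_p) mod p: c ≡ 60 (mod 83), and 60^29 mod 83 = 53.
m₂ = c^(d_q) mod q: c ≡ 23 (mod 43), and 23^5 mod 43 = 17.
h = q_inv·(m₁ − m₂) mod p = 56·(53 − 17) mod 83 = 24.
m = m₂ + h·q = 17 + 24·43 = 1049.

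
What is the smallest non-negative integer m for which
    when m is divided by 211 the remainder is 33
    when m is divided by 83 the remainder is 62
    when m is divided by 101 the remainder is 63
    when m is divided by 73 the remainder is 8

The moduli are pairwise coprime; N = 211·83·101·73 = 129123349.
N/211 = 611959; 611959 ≡ 59 (mod 211); 59·93 ≡ 1, so inverse 93.
N/83 = 1555703; 1555703 ≡ 34 (mod 83); 34·22 ≡ 1, so inverse 22.
N/101 = 1278449; 1278449 ≡ 92 (mod 101); 92·56 ≡ 1, so inverse 56.
N/73 = 1768813; 1768813 ≡ 23 (mod 73); 23·54 ≡ 1, so inverse 54.
m ≡ 33·611959·93 + 62·1555703·22 + 63·1278449·56 + 8·1768813·54 = 9274576351.
9274576351 mod 129123349 = 106818572.

106818572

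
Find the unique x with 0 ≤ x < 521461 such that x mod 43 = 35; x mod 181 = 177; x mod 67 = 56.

The moduli are pairwise coprime; N = 43·181·67 = 521461.
N/43 = 12127; 12127 ≡ 1 (mod 43), inverse 1.
N/181 = 2881; 2881 ≡ 166 (mod 181); 166·12 ≡ 1, so inverse 12.
N/67 = 7783; 7783 ≡ 11 (mod 67); 11·61 ≡ 1, so inverse 61.
x ≡ 35·12127·1 + 177·2881·12 + 56·7783·61 = 33130417.
33130417 mod 521461 = 278374.

278374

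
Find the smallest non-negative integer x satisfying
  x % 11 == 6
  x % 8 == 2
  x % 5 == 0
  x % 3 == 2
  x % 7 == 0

The moduli are pairwise coprime; N = 11·8·5·3·7 = 9240.
N/11 = 840; 840 ≡ 4 (mod 11); 4·3 ≡ 1, so inverse 3.
N/8 = 1155; 1155 ≡ 3 (mod 8); 3·3 ≡ 1, so inverse 3.
N/5 = 1848; 1848 ≡ 3 (mod 5); 3·2 ≡ 1, so inverse 2.
N/3 = 3080; 3080 ≡ 2 (mod 3); 2·2 ≡ 1, so inverse 2.
N/7 = 1320; 1320 ≡ 4 (mod 7); 4·2 ≡ 1, so inverse 2.
x ≡ 6·840·3 + 2·1155·3 + 0·1848·2 + 2·3080·2 + 0·1320·2 = 34370.
34370 mod 9240 = 6650.

6650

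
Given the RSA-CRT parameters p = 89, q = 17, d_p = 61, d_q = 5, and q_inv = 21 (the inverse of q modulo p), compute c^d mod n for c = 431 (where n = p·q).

1027

m₁ = c^(d_p) mod p: c ≡ 75 (mod 89), and 75^61 mod 89 = 48.
m₂ = c^(d_q) mod q: c ≡ 6 (mod 17), and 6^5 mod 17 = 7.
h = q_inv·(m₁ − m₂) mod p = 21·(48 − 7) mod 89 = 60.
m = m₂ + h·q = 7 + 60·17 = 1027.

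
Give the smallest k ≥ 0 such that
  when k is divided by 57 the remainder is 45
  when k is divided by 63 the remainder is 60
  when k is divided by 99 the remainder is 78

gcd(57, 63) = 3 and 3 | (60 − 45), so the pair is consistent; merging gives k ≡ 501 (mod 1197), where 1197 = lcm(57, 63).
gcd(1197, 99) = 9 and 9 | (78 − 501), so the pair is consistent; merging gives k ≡ 10077 (mod 13167), where 13167 = lcm(1197, 99).
The solution is unique modulo lcm(57, 63, 99) = 13167.

10077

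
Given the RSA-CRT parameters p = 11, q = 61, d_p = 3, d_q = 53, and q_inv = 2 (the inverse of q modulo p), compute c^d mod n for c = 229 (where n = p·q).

m₁ = c^(d_p) mod p: c ≡ 9 (mod 11), and 9^3 mod 11 = 3.
m₂ = c^(d_q) mod q: c ≡ 46 (mod 61), and 46^53 mod 61 = 36.
h = q_inv·(m₁ − m₂) mod p = 2·(3 − 36) mod 11 = 0.
m = m₂ + h·q = 36 + 0·61 = 36.

36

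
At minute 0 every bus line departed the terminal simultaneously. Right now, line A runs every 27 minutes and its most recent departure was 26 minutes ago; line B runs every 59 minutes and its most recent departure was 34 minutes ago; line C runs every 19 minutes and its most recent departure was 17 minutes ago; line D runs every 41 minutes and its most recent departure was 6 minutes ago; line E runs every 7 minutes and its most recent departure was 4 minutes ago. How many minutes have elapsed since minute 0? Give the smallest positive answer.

1454030

From t ≡ 26 (mod 27) write t = 26 + 27s. Substituting into t ≡ 34 (mod 59) gives 27s ≡ 8 (mod 59), and since 27⁻¹ ≡ 35 (mod 59), s ≡ 44. Hence t ≡ 26 + 27·44 = 1214 (mod 1593).
From t ≡ 1214 (mod 1593) write t = 1214 + 1593s. Substituting into t ≡ 17 (mod 19) gives 1593s ≡ 0 (mod 19), and since 16⁻¹ ≡ 6 (mod 19), s ≡ 0. Hence t ≡ 1214 + 1593·0 = 1214 (mod 30267).
From t ≡ 1214 (mod 30267) write t = 1214 + 30267s. Substituting into t ≡ 6 (mod 41) gives 30267s ≡ 22 (mod 41), and since 9⁻¹ ≡ 32 (mod 41), s ≡ 7. Hence t ≡ 1214 + 30267·7 = 213083 (mod 1240947).
From t ≡ 213083 (mod 1240947) write t = 213083 + 1240947s. Substituting into t ≡ 4 (mod 7) gives 1240947s ≡ 1 (mod 7), and since 1⁻¹ ≡ 1 (mod 7), s ≡ 1. Hence t ≡ 213083 + 1240947·1 = 1454030 (mod 8686629).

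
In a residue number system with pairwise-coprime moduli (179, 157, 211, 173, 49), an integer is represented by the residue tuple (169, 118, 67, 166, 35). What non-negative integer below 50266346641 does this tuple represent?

38183286540

The moduli are pairwise coprime; N = 179·157·211·173·49 = 50266346641.
N/179 = 280817579; 280817579 ≡ 52 (mod 179); 52·31 ≡ 1, so inverse 31.
N/157 = 320167813; 320167813 ≡ 68 (mod 157); 68·127 ≡ 1, so inverse 127.
N/211 = 238229131; 238229131 ≡ 3 (mod 211); 3·141 ≡ 1, so inverse 141.
N/173 = 290556917; 290556917 ≡ 130 (mod 173); 130·4 ≡ 1, so inverse 4.
N/49 = 1025843809; 1025843809 ≡ 46 (mod 49); 46·16 ≡ 1, so inverse 16.
x ≡ 169·280817579·31 + 118·320167813·127 + 67·238229131·141 + 166·290556917·4 + 35·1025843809·16 = 9287191068484.
9287191068484 mod 50266346641 = 38183286540.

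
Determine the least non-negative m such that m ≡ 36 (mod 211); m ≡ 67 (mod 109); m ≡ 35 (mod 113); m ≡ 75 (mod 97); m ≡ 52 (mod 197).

The moduli are pairwise coprime; N = 211·109·113·97·197 = 49662131683.
N/211 = 235365553; 235365553 ≡ 117 (mod 211); 117·101 ≡ 1, so inverse 101.
N/109 = 455615887; 455615887 ≡ 29 (mod 109); 29·94 ≡ 1, so inverse 94.
N/113 = 439487891; 439487891 ≡ 42 (mod 113); 42·35 ≡ 1, so inverse 35.
N/97 = 511980739; 511980739 ≡ 92 (mod 97); 92·58 ≡ 1, so inverse 58.
N/197 = 252092039; 252092039 ≡ 4 (mod 197); 4·148 ≡ 1, so inverse 148.
m ≡ 36·235365553·101 + 67·455615887·94 + 35·439487891·35 + 75·511980739·58 + 52·252092039·148 = 8430847220303.
8430847220303 mod 49662131683 = 37946965876.

37946965876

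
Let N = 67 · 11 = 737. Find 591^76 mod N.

36

Mod 67: 591 ≡ 55; by Fermat, exponent reduces to 76 mod 66 = 10; 55^10 ≡ 36 (mod 67).
Mod 11: 591 ≡ 8; by Fermat, exponent reduces to 76 mod 10 = 6; 8^6 ≡ 3 (mod 11).
Combine by CRT: x ≡ 36 (mod 67), x ≡ 3 (mod 11) ⇒ x ≡ 36 (mod 737).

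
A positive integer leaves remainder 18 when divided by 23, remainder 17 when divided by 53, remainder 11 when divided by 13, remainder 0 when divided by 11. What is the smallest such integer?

112695

From x ≡ 18 (mod 23) write x = 18 + 23t. Substituting into x ≡ 17 (mod 53) gives 23t ≡ 52 (mod 53), and since 23⁻¹ ≡ 30 (mod 53), t ≡ 23. Hence x ≡ 18 + 23·23 = 547 (mod 1219).
From x ≡ 547 (mod 1219) write x = 547 + 1219t. Substituting into x ≡ 11 (mod 13) gives 1219t ≡ 10 (mod 13), and since 10⁻¹ ≡ 4 (mod 13), t ≡ 1. Hence x ≡ 547 + 1219·1 = 1766 (mod 15847).
From x ≡ 1766 (mod 15847) write x = 1766 + 15847t. Substituting into x ≡ 0 (mod 11) gives 15847t ≡ 5 (mod 11), and since 7⁻¹ ≡ 8 (mod 11), t ≡ 7. Hence x ≡ 1766 + 15847·7 = 112695 (mod 174317).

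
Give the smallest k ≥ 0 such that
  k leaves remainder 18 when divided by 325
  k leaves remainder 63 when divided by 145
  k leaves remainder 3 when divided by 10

Combine the congruences pairwise.
gcd(325, 145) = 5 and 5 | (63 − 18), so the pair is consistent; merging gives k ≡ 7168 (mod 9425), where 9425 = lcm(325, 145).
gcd(9425, 10) = 5 and 5 | (3 − 7168), so the pair is consistent; merging gives k ≡ 16593 (mod 18850), where 18850 = lcm(9425, 10).
The solution is unique modulo lcm(325, 145, 10) = 18850.

16593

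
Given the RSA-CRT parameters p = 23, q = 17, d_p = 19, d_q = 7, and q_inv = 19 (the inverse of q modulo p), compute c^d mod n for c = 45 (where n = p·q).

275

m₁ = c^(d_p) mod p: c ≡ 22 (mod 23), and 22^19 mod 23 = 22.
m₂ = c^(d_q) mod q: c ≡ 11 (mod 17), and 11^7 mod 17 = 3.
h = q_inv·(m₁ − m₂) mod p = 19·(22 − 3) mod 23 = 16.
m = m₂ + h·q = 3 + 16·17 = 275.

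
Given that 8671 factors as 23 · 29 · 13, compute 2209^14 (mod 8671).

1

Mod 23: 2209 ≡ 1; 1^14 ≡ 1 (mod 23).
Mod 29: 2209 ≡ 5; 5^14 ≡ 1 (mod 29).
Mod 13: 2209 ≡ 12; by Fermat, exponent reduces to 14 mod 12 = 2; 12^2 ≡ 1 (mod 13).
Combine by CRT: x ≡ 1 (mod 23), x ≡ 1 (mod 29), x ≡ 1 (mod 13) ⇒ x ≡ 1 (mod 8671).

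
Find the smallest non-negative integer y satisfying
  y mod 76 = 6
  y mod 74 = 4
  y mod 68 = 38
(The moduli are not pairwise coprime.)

36486

gcd(76, 74) = 2 and 2 | (4 − 6), so the pair is consistent; merging gives y ≡ 2742 (mod 2812), where 2812 = lcm(76, 74).
gcd(2812, 68) = 4 and 4 | (38 − 2742), so the pair is consistent; merging gives y ≡ 36486 (mod 47804), where 47804 = lcm(2812, 68).
The solution is unique modulo lcm(76, 74, 68) = 47804.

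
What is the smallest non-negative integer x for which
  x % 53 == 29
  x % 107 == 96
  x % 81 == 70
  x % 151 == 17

The moduli are pairwise coprime; N = 53·107·81·151 = 69362001.
N/53 = 1308717; 1308717 ≡ 41 (mod 53); 41·22 ≡ 1, so inverse 22.
N/107 = 648243; 648243 ≡ 37 (mod 107); 37·81 ≡ 1, so inverse 81.
N/81 = 856321; 856321 ≡ 70 (mod 81); 70·22 ≡ 1, so inverse 22.
N/151 = 459351; 459351 ≡ 9 (mod 151); 9·84 ≡ 1, so inverse 84.
x ≡ 29·1308717·22 + 96·648243·81 + 70·856321·22 + 17·459351·84 = 7850386582.
7850386582 mod 69362001 = 12480469.

12480469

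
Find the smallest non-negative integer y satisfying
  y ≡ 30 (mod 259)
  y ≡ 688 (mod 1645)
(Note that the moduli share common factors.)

12203

Combine the congruences pairwise.
gcd(259, 1645) = 7 and 7 | (688 − 30), so the pair is consistent; merging gives y ≡ 12203 (mod 60865), where 60865 = lcm(259, 1645).
The solution is unique modulo lcm(259, 1645) = 60865.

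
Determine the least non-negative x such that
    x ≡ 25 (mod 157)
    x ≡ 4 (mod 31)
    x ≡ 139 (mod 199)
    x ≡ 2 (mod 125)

Combine the congruences pairwise.
From x ≡ 25 (mod 157) write x = 25 + 157t. Substituting into x ≡ 4 (mod 31) gives 157t ≡ 10 (mod 31), and since 2⁻¹ ≡ 16 (mod 31), t ≡ 5. Hence x ≡ 25 + 157·5 = 810 (mod 4867).
From x ≡ 810 (mod 4867) write x = 810 + 4867t. Substituting into x ≡ 139 (mod 199) gives 4867t ≡ 125 (mod 199), and since 91⁻¹ ≡ 35 (mod 199), t ≡ 196. Hence x ≡ 810 + 4867·196 = 954742 (mod 968533).
From x ≡ 954742 (mod 968533) write x = 954742 + 968533t. Substituting into x ≡ 2 (mod 125) gives 968533t ≡ 10 (mod 125), and since 33⁻¹ ≡ 72 (mod 125), t ≡ 95. Hence x ≡ 954742 + 968533·95 = 92965377 (mod 121066625).

92965377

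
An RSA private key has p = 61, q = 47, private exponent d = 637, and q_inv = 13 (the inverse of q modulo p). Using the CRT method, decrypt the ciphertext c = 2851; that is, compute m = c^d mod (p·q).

351

d_p = d mod (p−1) = 637 mod 60 = 37; d_q = d mod (q−1) = 39.
m₁ = c^(d_p) mod p: c ≡ 45 (mod 61), and 45^37 mod 61 = 46.
m₂ = c^(d_q) mod q: c ≡ 31 (mod 47), and 31^39 mod 47 = 22.
h = q_inv·(m₁ − m₂) mod p = 13·(46 − 22) mod 61 = 7.
m = m₂ + h·q = 22 + 7·47 = 351.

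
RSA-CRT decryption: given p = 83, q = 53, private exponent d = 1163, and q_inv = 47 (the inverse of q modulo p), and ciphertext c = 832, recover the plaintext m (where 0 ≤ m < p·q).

d_p = d mod (p−1) = 1163 mod 82 = 15; d_q = d mod (q−1) = 19.
m₁ = c^(d_p) mod p: c ≡ 2 (mod 83), and 2^15 mod 83 = 66.
m₂ = c^(d_q) mod q: c ≡ 37 (mod 53), and 37^19 mod 53 = 40.
h = q_inv·(m₁ − m₂) mod p = 47·(66 − 40) mod 83 = 60.
m = m₂ + h·q = 40 + 60·53 = 3220.

3220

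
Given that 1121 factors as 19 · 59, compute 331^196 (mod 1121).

Mod 19: 331 ≡ 8; by Fermat, exponent reduces to 196 mod 18 = 16; 8^16 ≡ 11 (mod 19).
Mod 59: 331 ≡ 36; by Fermat, exponent reduces to 196 mod 58 = 22; 36^22 ≡ 17 (mod 59).
Combine by CRT: x ≡ 11 (mod 19), x ≡ 17 (mod 59) ⇒ x ≡ 961 (mod 1121).

961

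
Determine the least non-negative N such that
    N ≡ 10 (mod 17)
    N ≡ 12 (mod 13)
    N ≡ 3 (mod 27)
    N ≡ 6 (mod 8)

33942

Combine the congruences pairwise.
From N ≡ 10 (mod 17) write N = 10 + 17t. Substituting into N ≡ 12 (mod 13) gives 17t ≡ 2 (mod 13), and since 4⁻¹ ≡ 10 (mod 13), t ≡ 7. Hence N ≡ 10 + 17·7 = 129 (mod 221).
From N ≡ 129 (mod 221) write N = 129 + 221t. Substituting into N ≡ 3 (mod 27) gives 221t ≡ 9 (mod 27), and since 5⁻¹ ≡ 11 (mod 27), t ≡ 18. Hence N ≡ 129 + 221·18 = 4107 (mod 5967).
From N ≡ 4107 (mod 5967) write N = 4107 + 5967t. Substituting into N ≡ 6 (mod 8) gives 5967t ≡ 3 (mod 8), and since 7⁻¹ ≡ 7 (mod 8), t ≡ 5. Hence N ≡ 4107 + 5967·5 = 33942 (mod 47736).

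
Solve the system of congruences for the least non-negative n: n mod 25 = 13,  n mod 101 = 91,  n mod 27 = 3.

62913

From n ≡ 13 (mod 25) write n = 13 + 25t. Substituting into n ≡ 91 (mod 101) gives 25t ≡ 78 (mod 101), and since 25⁻¹ ≡ 97 (mod 101), t ≡ 92. Hence n ≡ 13 + 25·92 = 2313 (mod 2525).
From n ≡ 2313 (mod 2525) write n = 2313 + 2525t. Substituting into n ≡ 3 (mod 27) gives 2525t ≡ 12 (mod 27), and since 14⁻¹ ≡ 2 (mod 27), t ≡ 24. Hence n ≡ 2313 + 2525·24 = 62913 (mod 68175).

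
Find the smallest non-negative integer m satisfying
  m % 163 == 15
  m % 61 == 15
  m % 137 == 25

The moduli are pairwise coprime; N = 163·61·137 = 1362191.
N/163 = 8357; 8357 ≡ 44 (mod 163); 44·63 ≡ 1, so inverse 63.
N/61 = 22331; 22331 ≡ 5 (mod 61); 5·49 ≡ 1, so inverse 49.
N/137 = 9943; 9943 ≡ 79 (mod 137); 79·111 ≡ 1, so inverse 111.
m ≡ 15·8357·63 + 15·22331·49 + 25·9943·111 = 51902475.
51902475 mod 1362191 = 139217.

139217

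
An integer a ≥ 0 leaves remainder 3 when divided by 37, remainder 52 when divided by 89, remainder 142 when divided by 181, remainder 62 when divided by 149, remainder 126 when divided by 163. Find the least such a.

9488840072

Combine the congruences pairwise.
From a ≡ 3 (mod 37) write a = 3 + 37t. Substituting into a ≡ 52 (mod 89) gives 37t ≡ 49 (mod 89), and since 37⁻¹ ≡ 77 (mod 89), t ≡ 35. Hence a ≡ 3 + 37·35 = 1298 (mod 3293).
From a ≡ 1298 (mod 3293) write a = 1298 + 3293t. Substituting into a ≡ 142 (mod 181) gives 3293t ≡ 111 (mod 181), and since 35⁻¹ ≡ 150 (mod 181), t ≡ 179. Hence a ≡ 1298 + 3293·179 = 590745 (mod 596033).
From a ≡ 590745 (mod 596033) write a = 590745 + 596033t. Substituting into a ≡ 62 (mod 149) gives 596033t ≡ 102 (mod 149), and since 33⁻¹ ≡ 140 (mod 149), t ≡ 125. Hence a ≡ 590745 + 596033·125 = 75094870 (mod 88808917).
From a ≡ 75094870 (mod 88808917) write a = 75094870 + 88808917t. Substituting into a ≡ 126 (mod 163) gives 88808917t ≡ 8 (mod 163), and since 160⁻¹ ≡ 54 (mod 163), t ≡ 106. Hence a ≡ 75094870 + 88808917·106 = 9488840072 (mod 14475853471).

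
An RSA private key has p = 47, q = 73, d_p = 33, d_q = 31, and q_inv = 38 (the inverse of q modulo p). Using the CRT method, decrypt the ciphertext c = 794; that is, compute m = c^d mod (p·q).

m₁ = c^(d_p) mod p: c ≡ 42 (mod 47), and 42^33 mod 47 = 12.
m₂ = c^(d_q) mod q: c ≡ 64 (mod 73), and 64^31 mod 73 = 64.
h = q_inv·(m₁ − m₂) mod p = 38·(12 − 64) mod 47 = 45.
m = m₂ + h·q = 64 + 45·73 = 3349.

3349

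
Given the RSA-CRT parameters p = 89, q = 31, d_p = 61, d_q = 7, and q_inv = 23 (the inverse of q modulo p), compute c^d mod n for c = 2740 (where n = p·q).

1233

m₁ = c^(d_p) mod p: c ≡ 70 (mod 89), and 70^61 mod 89 = 76.
m₂ = c^(d_q) mod q: c ≡ 12 (mod 31), and 12^7 mod 31 = 24.
h = q_inv·(m₁ − m₂) mod p = 23·(76 − 24) mod 89 = 39.
m = m₂ + h·q = 24 + 39·31 = 1233.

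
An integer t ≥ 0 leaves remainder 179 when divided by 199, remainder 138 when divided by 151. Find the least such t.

From t ≡ 179 (mod 199) write t = 179 + 199s. Substituting into t ≡ 138 (mod 151) gives 199s ≡ 110 (mod 151), and since 48⁻¹ ≡ 129 (mod 151), s ≡ 147. Hence t ≡ 179 + 199·147 = 29432 (mod 30049).

29432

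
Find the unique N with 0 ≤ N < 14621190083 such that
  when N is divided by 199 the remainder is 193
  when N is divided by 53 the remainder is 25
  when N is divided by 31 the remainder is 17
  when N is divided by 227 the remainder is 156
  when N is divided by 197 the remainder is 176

4711042613

From N ≡ 193 (mod 199) write N = 193 + 199t. Substituting into N ≡ 25 (mod 53) gives 199t ≡ 44 (mod 53), and since 40⁻¹ ≡ 4 (mod 53), t ≡ 17. Hence N ≡ 193 + 199·17 = 3576 (mod 10547).
From N ≡ 3576 (mod 10547) write N = 3576 + 10547t. Substituting into N ≡ 17 (mod 31) gives 10547t ≡ 6 (mod 31), and since 7⁻¹ ≡ 9 (mod 31), t ≡ 23. Hence N ≡ 3576 + 10547·23 = 246157 (mod 326957).
From N ≡ 246157 (mod 326957) write N = 246157 + 326957t. Substituting into N ≡ 156 (mod 227) gives 326957t ≡ 67 (mod 227), and since 77⁻¹ ≡ 171 (mod 227), t ≡ 107. Hence N ≡ 246157 + 326957·107 = 35230556 (mod 74219239).
From N ≡ 35230556 (mod 74219239) write N = 35230556 + 74219239t. Substituting into N ≡ 176 (mod 197) gives 74219239t ≡ 115 (mod 197), and since 80⁻¹ ≡ 165 (mod 197), t ≡ 63. Hence N ≡ 35230556 + 74219239·63 = 4711042613 (mod 14621190083).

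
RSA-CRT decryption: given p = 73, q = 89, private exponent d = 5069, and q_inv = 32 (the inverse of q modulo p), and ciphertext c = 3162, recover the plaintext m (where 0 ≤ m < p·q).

6399

d_p = d mod (p−1) = 5069 mod 72 = 29; d_q = d mod (q−1) = 53.
m₁ = c^(d_p) mod p: c ≡ 23 (mod 73), and 23^29 mod 73 = 48.
m₂ = c^(d_q) mod q: c ≡ 47 (mod 89), and 47^53 mod 89 = 80.
h = q_inv·(m₁ − m₂) mod p = 32·(48 − 80) mod 73 = 71.
m = m₂ + h·q = 80 + 71·89 = 6399.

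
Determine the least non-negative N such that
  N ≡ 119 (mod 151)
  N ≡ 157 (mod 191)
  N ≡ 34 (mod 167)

The moduli are pairwise coprime; M = 151·191·167 = 4816447.
M/151 = 31897; 31897 ≡ 36 (mod 151); 36·21 ≡ 1, so inverse 21.
M/191 = 25217; 25217 ≡ 5 (mod 191); 5·153 ≡ 1, so inverse 153.
M/167 = 28841; 28841 ≡ 117 (mod 167); 117·10 ≡ 1, so inverse 10.
N ≡ 119·31897·21 + 157·25217·153 + 34·28841·10 = 695254100.
695254100 mod 4816447 = 1685732.

1685732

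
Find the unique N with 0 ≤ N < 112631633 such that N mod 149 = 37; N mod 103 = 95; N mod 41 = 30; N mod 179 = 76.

From N ≡ 37 (mod 149) write N = 37 + 149t. Substituting into N ≡ 95 (mod 103) gives 149t ≡ 58 (mod 103), and since 46⁻¹ ≡ 56 (mod 103), t ≡ 55. Hence N ≡ 37 + 149·55 = 8232 (mod 15347).
From N ≡ 8232 (mod 15347) write N = 8232 + 15347t. Substituting into N ≡ 30 (mod 41) gives 15347t ≡ 39 (mod 41), and since 13⁻¹ ≡ 19 (mod 41), t ≡ 3. Hence N ≡ 8232 + 15347·3 = 54273 (mod 629227).
From N ≡ 54273 (mod 629227) write N = 54273 + 629227t. Substituting into N ≡ 76 (mod 179) gives 629227t ≡ 40 (mod 179), and since 42⁻¹ ≡ 81 (mod 179), t ≡ 18. Hence N ≡ 54273 + 629227·18 = 11380359 (mod 112631633).

11380359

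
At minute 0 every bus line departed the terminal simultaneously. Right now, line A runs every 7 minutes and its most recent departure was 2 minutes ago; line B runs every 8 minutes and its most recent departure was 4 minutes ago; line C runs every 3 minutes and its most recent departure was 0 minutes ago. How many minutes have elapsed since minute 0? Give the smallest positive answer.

Combine the congruences pairwise.
From t ≡ 2 (mod 7) write t = 2 + 7s. Substituting into t ≡ 4 (mod 8) gives 7s ≡ 2 (mod 8), and since 7⁻¹ ≡ 7 (mod 8), s ≡ 6. Hence t ≡ 2 + 7·6 = 44 (mod 56).
From t ≡ 44 (mod 56) write t = 44 + 56s. Substituting into t ≡ 0 (mod 3) gives 56s ≡ 1 (mod 3), and since 2⁻¹ ≡ 2 (mod 3), s ≡ 2. Hence t ≡ 44 + 56·2 = 156 (mod 168).

156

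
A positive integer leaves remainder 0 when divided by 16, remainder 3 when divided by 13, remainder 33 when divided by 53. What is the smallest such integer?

Combine the congruences pairwise.
From k ≡ 0 (mod 16) write k = 0 + 16t. Substituting into k ≡ 3 (mod 13) gives 16t ≡ 3 (mod 13), and since 3⁻¹ ≡ 9 (mod 13), t ≡ 1. Hence k ≡ 0 + 16·1 = 16 (mod 208).
From k ≡ 16 (mod 208) write k = 16 + 208t. Substituting into k ≡ 33 (mod 53) gives 208t ≡ 17 (mod 53), and since 49⁻¹ ≡ 13 (mod 53), t ≡ 9. Hence k ≡ 16 + 208·9 = 1888 (mod 11024).

1888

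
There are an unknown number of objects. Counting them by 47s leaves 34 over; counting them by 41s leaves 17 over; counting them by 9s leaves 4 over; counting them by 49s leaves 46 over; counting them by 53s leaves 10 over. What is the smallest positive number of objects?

8477095

The moduli are pairwise coprime; M = 47·41·9·49·53 = 45039771.
M/47 = 958293; 958293 ≡ 10 (mod 47); 10·33 ≡ 1, so inverse 33.
M/41 = 1098531; 1098531 ≡ 18 (mod 41); 18·16 ≡ 1, so inverse 16.
M/9 = 5004419; 5004419 ≡ 5 (mod 9); 5·2 ≡ 1, so inverse 2.
M/49 = 919179; 919179 ≡ 37 (mod 49); 37·4 ≡ 1, so inverse 4.
M/53 = 849807; 849807 ≡ 5 (mod 53); 5·32 ≡ 1, so inverse 32.
N ≡ 34·958293·33 + 17·1098531·16 + 4·5004419·2 + 46·919179·4 + 10·849807·32 = 1855107706.
1855107706 mod 45039771 = 8477095.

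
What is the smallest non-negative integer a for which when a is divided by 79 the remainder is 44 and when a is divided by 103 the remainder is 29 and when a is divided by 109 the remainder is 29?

The moduli are pairwise coprime; N = 79·103·109 = 886933.
N/79 = 11227; 11227 ≡ 9 (mod 79); 9·44 ≡ 1, so inverse 44.
N/103 = 8611; 8611 ≡ 62 (mod 103); 62·5 ≡ 1, so inverse 5.
N/109 = 8137; 8137 ≡ 71 (mod 109); 71·43 ≡ 1, so inverse 43.
a ≡ 44·11227·44 + 29·8611·5 + 29·8137·43 = 33130906.
33130906 mod 886933 = 314385.

314385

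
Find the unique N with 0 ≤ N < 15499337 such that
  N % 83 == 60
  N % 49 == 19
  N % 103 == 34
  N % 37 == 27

The moduli are pairwise coprime; M = 83·49·103·37 = 15499337.
M/83 = 186739; 186739 ≡ 72 (mod 83); 72·15 ≡ 1, so inverse 15.
M/49 = 316313; 316313 ≡ 18 (mod 49); 18·30 ≡ 1, so inverse 30.
M/103 = 150479; 150479 ≡ 99 (mod 103); 99·77 ≡ 1, so inverse 77.
M/37 = 418901; 418901 ≡ 24 (mod 37); 24·17 ≡ 1, so inverse 17.
N ≡ 60·186739·15 + 19·316313·30 + 34·150479·77 + 27·418901·17 = 934593091.
934593091 mod 15499337 = 4632871.

4632871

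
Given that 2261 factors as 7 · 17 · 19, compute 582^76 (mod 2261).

596

Mod 7: 582 ≡ 1; by Fermat, exponent reduces to 76 mod 6 = 4; 1^4 ≡ 1 (mod 7).
Mod 17: 582 ≡ 4; by Fermat, exponent reduces to 76 mod 16 = 12; 4^12 ≡ 1 (mod 17).
Mod 19: 582 ≡ 12; by Fermat, exponent reduces to 76 mod 18 = 4; 12^4 ≡ 7 (mod 19).
Combine by CRT: x ≡ 1 (mod 7), x ≡ 1 (mod 17), x ≡ 7 (mod 19) ⇒ x ≡ 596 (mod 2261).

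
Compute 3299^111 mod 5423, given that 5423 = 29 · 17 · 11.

Mod 29: 3299 ≡ 22; by Fermat, exponent reduces to 111 mod 28 = 27; 22^27 ≡ 4 (mod 29).
Mod 17: 3299 ≡ 1; by Fermat, exponent reduces to 111 mod 16 = 15; 1^15 ≡ 1 (mod 17).
Mod 11: 3299 ≡ 10; by Fermat, exponent reduces to 111 mod 10 = 1; 10^1 ≡ 10 (mod 11).
Combine by CRT: x ≡ 4 (mod 29), x ≡ 1 (mod 17), x ≡ 10 (mod 11) ⇒ x ≡ 120 (mod 5423).

120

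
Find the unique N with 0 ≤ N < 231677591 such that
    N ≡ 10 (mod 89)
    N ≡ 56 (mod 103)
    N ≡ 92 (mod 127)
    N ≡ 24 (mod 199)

117748523

The moduli are pairwise coprime; M = 89·103·127·199 = 231677591.
M/89 = 2603119; 2603119 ≡ 47 (mod 89); 47·36 ≡ 1, so inverse 36.
M/103 = 2249297; 2249297 ≡ 86 (mod 103); 86·6 ≡ 1, so inverse 6.
M/127 = 1824233; 1824233 ≡ 5 (mod 127); 5·51 ≡ 1, so inverse 51.
M/199 = 1164209; 1164209 ≡ 59 (mod 199); 59·27 ≡ 1, so inverse 27.
N ≡ 10·2603119·36 + 56·2249297·6 + 92·1824233·51 + 24·1164209·27 = 11006595300.
11006595300 mod 231677591 = 117748523.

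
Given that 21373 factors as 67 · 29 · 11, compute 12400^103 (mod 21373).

12105

Mod 67: 12400 ≡ 5; by Fermat, exponent reduces to 103 mod 66 = 37; 5^37 ≡ 45 (mod 67).
Mod 29: 12400 ≡ 17; by Fermat, exponent reduces to 103 mod 28 = 19; 17^19 ≡ 12 (mod 29).
Mod 11: 12400 ≡ 3; by Fermat, exponent reduces to 103 mod 10 = 3; 3^3 ≡ 5 (mod 11).
Combine by CRT: x ≡ 45 (mod 67), x ≡ 12 (mod 29), x ≡ 5 (mod 11) ⇒ x ≡ 12105 (mod 21373).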